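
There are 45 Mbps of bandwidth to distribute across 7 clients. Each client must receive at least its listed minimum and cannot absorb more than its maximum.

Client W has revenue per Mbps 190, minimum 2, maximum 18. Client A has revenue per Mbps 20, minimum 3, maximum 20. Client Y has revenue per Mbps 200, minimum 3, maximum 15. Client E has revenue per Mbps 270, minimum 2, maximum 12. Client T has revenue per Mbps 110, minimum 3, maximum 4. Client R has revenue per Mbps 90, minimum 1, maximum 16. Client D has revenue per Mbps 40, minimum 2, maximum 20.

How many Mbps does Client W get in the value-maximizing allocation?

Meeting every minimum uses 2+3+3+2+3+1+2 = 16 Mbps, leaving 29.
Highest revenue per Mbps first: Client E 270 > Client Y 200 > Client W 190 > Client T 110 > Client R 90 > Client D 40 > Client A 20.
Give Client E 10 more to hit its cap of 12 ; 19 left.
Client Y: +12 to 15 (cap) ; 7 left.
Client W: +7 (room for 16) → 9. Pool exhausted.

9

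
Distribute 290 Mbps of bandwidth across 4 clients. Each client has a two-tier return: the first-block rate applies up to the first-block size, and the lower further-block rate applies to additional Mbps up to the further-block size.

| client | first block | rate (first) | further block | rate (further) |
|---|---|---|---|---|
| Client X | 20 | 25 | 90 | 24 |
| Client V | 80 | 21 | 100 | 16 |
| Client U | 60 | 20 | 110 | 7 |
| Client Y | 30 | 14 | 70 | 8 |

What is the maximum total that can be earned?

6180

Order all 8 blocks by rate: Client X/T1 25 > Client X/T2 24 > Client V/T1 21 > Client U/T1 20 > Client V/T2 16 > Client Y/T1 14 > Client Y/T2 8 > Client U/T2 7.
Fill Client X T1 block (20 at 25) — 270 left.
Client X T2 at 24: fill all 90 — 180 left.
Client V T1 at 21: fill all 80 — 100 left.
Client U/T1 (20): +60 — 40 left.
40 remain; put them into Client V T2 at 16.
Total = 25×20 + 24×90 + 21×80 + 20×60 + 16×40 = 6180.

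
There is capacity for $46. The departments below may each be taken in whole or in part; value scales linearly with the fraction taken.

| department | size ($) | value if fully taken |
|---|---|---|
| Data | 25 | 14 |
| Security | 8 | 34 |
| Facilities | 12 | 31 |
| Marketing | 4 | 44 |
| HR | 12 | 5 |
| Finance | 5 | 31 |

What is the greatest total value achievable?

Best value per unit of size first: Marketing 44/4≈11, Finance 31/5≈6.2, Security 34/8≈4.25, Facilities 31/12≈2.58, Data 14/25≈0.56, HR 5/12≈0.417.
All 4 $ of Marketing fit (value 44) — 42 remain.
Finance: take in full, 5 $ for value 31 — 37 left.
Take all of Security (8 $, value 34) — 29 $ left.
Take all of Facilities (12 $, value 31) — 17 $ left.
Only 17 $ remain; take 17/25 of Data for value 14×17/25 = 9.52.
Total value = 149.52.

149.52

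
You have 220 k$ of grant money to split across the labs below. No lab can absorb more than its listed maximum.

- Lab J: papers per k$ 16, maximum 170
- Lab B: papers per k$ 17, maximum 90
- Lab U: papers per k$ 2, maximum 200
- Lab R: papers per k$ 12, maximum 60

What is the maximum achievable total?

3610

Highest papers per k$ first: Lab B 17 > Lab J 16 > Lab R 12 > Lab U 2.
Give Lab B 90 to hit its cap of 90 ; 130 left.
Lab J has room for 170 but only 130 remain, so it gets 130.
Total = 16×130 + 17×90 = 3610.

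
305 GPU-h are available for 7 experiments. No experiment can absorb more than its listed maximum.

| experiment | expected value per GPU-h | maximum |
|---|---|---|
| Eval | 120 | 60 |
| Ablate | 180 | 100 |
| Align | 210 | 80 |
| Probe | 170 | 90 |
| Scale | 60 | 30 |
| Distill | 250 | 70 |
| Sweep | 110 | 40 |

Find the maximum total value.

Highest expected value per GPU-h first: Distill 250 > Align 210 > Ablate 180 > Probe 170 > Eval 120 > Sweep 110 > Scale 60.
Give Distill 70 to hit its cap of 70 → 235 left.
Align takes 80 to reach its cap of 80 → 155 left.
Ablate takes 100 to reach its cap of 100 → 55 left.
Only 55 left; Probe takes them to reach 55.
Total = 180×100 + 210×80 + 170×55 + 250×70 = 61650.

61650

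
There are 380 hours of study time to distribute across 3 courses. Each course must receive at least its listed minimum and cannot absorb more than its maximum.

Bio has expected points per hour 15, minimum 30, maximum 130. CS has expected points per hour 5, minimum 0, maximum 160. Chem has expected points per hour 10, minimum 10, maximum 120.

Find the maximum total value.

Meeting every minimum uses 30+0+10 = 40 hours, leaving 340.
Highest expected points per hour first: Bio 15 > Chem 10 > CS 5.
Give Bio 100 more to hit its cap of 130 — 240 left.
Chem: +110 to 120 (cap) — 130 left.
Only 130 left; CS takes them to reach 130.
Total = 15×130 + 5×130 + 10×120 = 3800.

3800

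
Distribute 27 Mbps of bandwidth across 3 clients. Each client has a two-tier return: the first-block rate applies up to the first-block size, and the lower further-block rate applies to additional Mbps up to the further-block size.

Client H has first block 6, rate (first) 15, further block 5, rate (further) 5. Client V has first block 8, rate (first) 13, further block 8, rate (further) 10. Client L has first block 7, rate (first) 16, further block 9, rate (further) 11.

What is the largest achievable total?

Rank every tier by rate: Client L/T1 16 > Client H/T1 15 > Client V/T1 13 > Client L/T2 11 > Client V/T2 10 > Client H/T2 5.
Client L T1 at 16: fill all 7 — 20 left.
Fill Client H T1 block (6 at 15) — 14 left.
Client V T1 at 13: fill all 8 — 6 left.
Client L T2 at 11: only 6 left, fill 6.
Total = 16×7 + 15×6 + 13×8 + 11×6 = 372.

372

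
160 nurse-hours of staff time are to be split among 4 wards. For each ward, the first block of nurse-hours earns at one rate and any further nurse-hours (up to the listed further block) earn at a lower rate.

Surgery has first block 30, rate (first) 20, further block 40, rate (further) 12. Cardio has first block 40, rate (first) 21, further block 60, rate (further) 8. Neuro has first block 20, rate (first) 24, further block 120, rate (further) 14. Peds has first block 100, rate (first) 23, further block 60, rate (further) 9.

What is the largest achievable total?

3620

Order all 8 blocks by rate: Neuro/T1 24 > Peds/T1 23 > Cardio/T1 21 > Surgery/T1 20 > Neuro/T2 14 > Surgery/T2 12 > Peds/T2 9 > Cardio/T2 8.
Neuro T1 at 24: fill all 20 — 140 left.
Peds T1 at 23: fill all 100 — 40 left.
Fill Cardio T1 block (40 at 21) — 0 left.
Total = 24×20 + 23×100 + 21×40 = 3620.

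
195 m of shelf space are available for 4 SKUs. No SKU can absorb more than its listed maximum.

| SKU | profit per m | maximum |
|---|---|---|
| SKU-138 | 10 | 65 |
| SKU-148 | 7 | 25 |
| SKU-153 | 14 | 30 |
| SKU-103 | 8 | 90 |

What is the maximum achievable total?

Rank by profit per m: SKU-153 14 > SKU-138 10 > SKU-103 8 > SKU-148 7.
SKU-153 takes 30 to reach its cap of 30 ; 165 left.
SKU-138: +65 to 65 (cap) ; 100 left.
SKU-103: +90 to 90 (cap) ; 10 left.
Only 10 left; SKU-148 takes them to reach 10.
Total = 10×65 + 7×10 + 14×30 + 8×90 = 1860.

1860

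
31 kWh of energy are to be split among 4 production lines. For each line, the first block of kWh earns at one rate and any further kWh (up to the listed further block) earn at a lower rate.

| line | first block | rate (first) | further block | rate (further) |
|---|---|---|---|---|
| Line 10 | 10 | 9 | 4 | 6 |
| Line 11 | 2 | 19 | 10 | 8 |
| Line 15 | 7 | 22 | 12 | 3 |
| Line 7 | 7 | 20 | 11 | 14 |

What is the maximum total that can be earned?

Treat each block as its own option and order by rate: Line 15/first 22 > Line 7/first 20 > Line 11/first 19 > Line 7/second 14 > Line 10/first 9 > Line 11/second 8 > Line 10/second 6 > Line 15/second 3.
Line 15/first (22): +7 ; 24 left.
Line 7 first at 20: fill all 7 ; 17 left.
Fill Line 11 first block (2 at 19) ; 15 left.
Line 7 second at 14: fill all 11 ; 4 left.
4 remain; put them into Line 10 first at 9.
Total = 22×7 + 20×7 + 19×2 + 14×11 + 9×4 = 522.

522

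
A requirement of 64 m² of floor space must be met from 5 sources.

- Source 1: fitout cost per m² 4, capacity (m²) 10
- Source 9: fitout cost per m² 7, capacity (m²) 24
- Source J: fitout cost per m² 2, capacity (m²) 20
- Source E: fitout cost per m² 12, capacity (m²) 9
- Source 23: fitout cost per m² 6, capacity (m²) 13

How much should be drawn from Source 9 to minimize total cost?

21

Cheapest first:
Source J at 2: take all 20 m² ; 44 still needed.
Take 10 from Source 1 at 4 ; need 34 more.
Take 13 from Source 23 at 6 ; need 21 more.
Source 9 (7): take the remaining 21 ; done.
Source E: unused.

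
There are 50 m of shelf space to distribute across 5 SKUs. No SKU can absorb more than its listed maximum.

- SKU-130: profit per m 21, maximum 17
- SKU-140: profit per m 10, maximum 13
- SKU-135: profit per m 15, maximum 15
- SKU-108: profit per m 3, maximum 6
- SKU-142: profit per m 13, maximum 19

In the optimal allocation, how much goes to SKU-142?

Highest profit per m first: SKU-130 21 > SKU-135 15 > SKU-142 13 > SKU-140 10 > SKU-108 3.
Give SKU-130 17 to hit its cap of 17 → 33 left.
Give SKU-135 15 to hit its cap of 15 → 18 left.
SKU-142 has room for 19 but only 18 remain, so it gets 18.

18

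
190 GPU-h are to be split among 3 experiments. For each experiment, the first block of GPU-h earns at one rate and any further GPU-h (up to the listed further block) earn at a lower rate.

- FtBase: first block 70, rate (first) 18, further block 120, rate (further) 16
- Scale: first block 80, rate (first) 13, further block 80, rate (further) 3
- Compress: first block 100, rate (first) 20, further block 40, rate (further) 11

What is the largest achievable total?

3580

Order all 6 blocks by rate: Compress/tier1 20 > FtBase/tier1 18 > FtBase/tier2 16 > Scale/tier1 13 > Compress/tier2 11 > Scale/tier2 3.
Compress tier1 at 20: fill all 100 ; 90 left.
FtBase tier1 at 18: fill all 70 ; 20 left.
FtBase/tier2: +20 of 120 at 16; pool empty.
Total = 20×100 + 18×70 + 16×20 = 3580.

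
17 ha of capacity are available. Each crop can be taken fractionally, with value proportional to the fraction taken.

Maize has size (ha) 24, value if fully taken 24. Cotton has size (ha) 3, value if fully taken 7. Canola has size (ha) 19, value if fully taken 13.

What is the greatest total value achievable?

Sort by value density: Cotton 7/3≈2.33, Maize 24/24≈1, Canola 13/19≈0.684.
Take all of Cotton (3 ha, value 7) ; 14 ha left.
14 ha left: a 14/24 share of Maize gives 24×14/24 = 14.
Total value = 21.

21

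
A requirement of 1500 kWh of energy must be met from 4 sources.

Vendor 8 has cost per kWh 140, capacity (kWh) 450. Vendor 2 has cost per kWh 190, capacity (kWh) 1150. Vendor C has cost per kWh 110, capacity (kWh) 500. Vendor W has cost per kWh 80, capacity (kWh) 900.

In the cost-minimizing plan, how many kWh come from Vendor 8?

Fill from the cheapest source first.
Take 900 from Vendor W at 80 — need 600 more.
Vendor C (110): use full 500 — 100 kWh to go.
Vendor 8 at 140: take 100 of its 450 — requirement met.
Vendor 2: unused.

100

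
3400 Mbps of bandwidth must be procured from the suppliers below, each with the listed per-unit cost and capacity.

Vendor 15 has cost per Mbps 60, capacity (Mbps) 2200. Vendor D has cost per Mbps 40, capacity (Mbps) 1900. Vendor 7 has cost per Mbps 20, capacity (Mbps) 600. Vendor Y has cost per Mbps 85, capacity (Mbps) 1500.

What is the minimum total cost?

Use suppliers in increasing cost order.
Vendor 7 (20): use full 600 → 2800 Mbps to go.
Vendor D (40): use full 1900 → 900 Mbps to go.
Vendor 15 at 60: take 900 of its 2200 → requirement met.
Vendor Y: unused.
Cost = 600×20 + 1900×40 + 900×60 = 142000.

142000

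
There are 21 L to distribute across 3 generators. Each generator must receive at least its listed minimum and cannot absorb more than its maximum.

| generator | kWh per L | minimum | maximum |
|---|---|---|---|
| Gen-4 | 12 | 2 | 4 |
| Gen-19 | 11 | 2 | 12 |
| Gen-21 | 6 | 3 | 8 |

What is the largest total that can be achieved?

Meeting every minimum uses 2+2+3 = 7 L, leaving 14.
Order the generators by kWh per L: Gen-4 12 > Gen-19 11 > Gen-21 6.
Gen-4: +2 to 4 (cap) → 12 left.
Gen-19: +10 to 12 (cap) → 2 left.
Only 2 left; Gen-21 takes them to reach 5.
Total = 12×4 + 11×12 + 6×5 = 210.

210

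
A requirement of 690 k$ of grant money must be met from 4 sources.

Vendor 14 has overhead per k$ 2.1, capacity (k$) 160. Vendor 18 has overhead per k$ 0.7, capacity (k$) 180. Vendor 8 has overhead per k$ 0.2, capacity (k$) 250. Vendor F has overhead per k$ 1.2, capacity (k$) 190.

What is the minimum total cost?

Fill from the cheapest source first.
Vendor 8 (0.2): use full 250 — 440 k$ to go.
Take 180 from Vendor 18 at 0.7 — need 260 more.
Take 190 from Vendor F at 1.2 — need 70 more.
Vendor 14 at 2.1: take 70 of its 160 — requirement met.
Cost = 250×0.2 + 180×0.7 + 190×1.2 + 70×2.1 = 551.

551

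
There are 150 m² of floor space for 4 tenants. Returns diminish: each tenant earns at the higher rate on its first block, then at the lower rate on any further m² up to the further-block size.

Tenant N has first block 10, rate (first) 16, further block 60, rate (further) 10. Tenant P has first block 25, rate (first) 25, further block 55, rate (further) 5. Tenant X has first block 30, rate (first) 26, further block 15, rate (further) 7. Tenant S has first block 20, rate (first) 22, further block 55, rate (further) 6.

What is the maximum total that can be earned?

Rank every tier by rate: Tenant X/T1 26 > Tenant P/T1 25 > Tenant S/T1 22 > Tenant N/T1 16 > Tenant N/T2 10 > Tenant X/T2 7 > Tenant S/T2 6 > Tenant P/T2 5.
Tenant X/T1 (26): +30 — 120 left.
Tenant P/T1 (25): +25 — 95 left.
Tenant S T1 at 22: fill all 20 — 75 left.
Tenant N/T1 (16): +10 — 65 left.
Tenant N/T2 (10): +60 — 5 left.
Tenant X/T2: +5 of 15 at 7; pool empty.
Total = 26×30 + 25×25 + 22×20 + 16×10 + 10×60 + 7×5 = 2640.

2640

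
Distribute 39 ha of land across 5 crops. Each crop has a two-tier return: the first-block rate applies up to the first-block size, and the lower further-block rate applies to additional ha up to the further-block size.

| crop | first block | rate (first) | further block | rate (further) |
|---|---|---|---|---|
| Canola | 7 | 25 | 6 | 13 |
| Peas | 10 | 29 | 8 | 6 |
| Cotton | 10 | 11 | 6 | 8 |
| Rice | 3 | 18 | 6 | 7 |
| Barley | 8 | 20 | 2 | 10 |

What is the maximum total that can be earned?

812

Order all 10 blocks by rate: Peas/tier1 29 > Canola/tier1 25 > Barley/tier1 20 > Rice/tier1 18 > Canola/tier2 13 > Cotton/tier1 11 > Barley/tier2 10 > Cotton/tier2 8 > Rice/tier2 7 > Peas/tier2 6.
Fill Peas tier1 block (10 at 29) ; 29 left.
Canola tier1 at 25: fill all 7 ; 22 left.
Barley/tier1 (20): +8 ; 14 left.
Fill Rice tier1 block (3 at 18) ; 11 left.
Canola/tier2 (13): +6 ; 5 left.
5 remain; put them into Cotton tier1 at 11.
Total = 29×10 + 25×7 + 20×8 + 18×3 + 13×6 + 11×5 = 812.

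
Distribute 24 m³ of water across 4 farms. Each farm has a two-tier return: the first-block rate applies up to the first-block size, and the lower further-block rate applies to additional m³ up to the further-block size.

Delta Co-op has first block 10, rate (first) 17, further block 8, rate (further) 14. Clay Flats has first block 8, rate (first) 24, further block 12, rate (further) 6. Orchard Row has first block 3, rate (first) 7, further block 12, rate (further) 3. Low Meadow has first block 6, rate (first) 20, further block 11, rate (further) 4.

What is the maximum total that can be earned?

Rank every tier by rate: Clay Flats/tier1 24 > Low Meadow/tier1 20 > Delta Co-op/tier1 17 > Delta Co-op/tier2 14 > Orchard Row/tier1 7 > Clay Flats/tier2 6 > Low Meadow/tier2 4 > Orchard Row/tier2 3.
Clay Flats/tier1 (24): +8 — 16 left.
Fill Low Meadow tier1 block (6 at 20) — 10 left.
Fill Delta Co-op tier1 block (10 at 17) — 0 left.
Total = 24×8 + 20×6 + 17×10 = 482.

482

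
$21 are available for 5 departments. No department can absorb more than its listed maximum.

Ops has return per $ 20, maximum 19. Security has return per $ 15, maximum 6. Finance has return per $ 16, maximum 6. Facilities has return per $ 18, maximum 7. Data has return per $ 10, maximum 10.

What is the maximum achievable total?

Highest return per $ first: Ops 20 > Facilities 18 > Finance 16 > Security 15 > Data 10.
Give Ops 19 to hit its cap of 19 ; 2 left.
Facilities: +2 (room for 7) → 2. Pool exhausted.
Total = 20×19 + 18×2 = 416.

416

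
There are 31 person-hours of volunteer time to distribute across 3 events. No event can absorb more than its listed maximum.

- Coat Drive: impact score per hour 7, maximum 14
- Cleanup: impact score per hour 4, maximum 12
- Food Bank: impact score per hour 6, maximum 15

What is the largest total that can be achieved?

Rank by impact score per hour: Coat Drive 7 > Food Bank 6 > Cleanup 4.
Give Coat Drive 14 to hit its cap of 14 ; 17 left.
Food Bank takes 15 to reach its cap of 15 ; 2 left.
Cleanup has room for 12 but only 2 remain, so it gets 2.
Total = 7×14 + 4×2 + 6×15 = 196.

196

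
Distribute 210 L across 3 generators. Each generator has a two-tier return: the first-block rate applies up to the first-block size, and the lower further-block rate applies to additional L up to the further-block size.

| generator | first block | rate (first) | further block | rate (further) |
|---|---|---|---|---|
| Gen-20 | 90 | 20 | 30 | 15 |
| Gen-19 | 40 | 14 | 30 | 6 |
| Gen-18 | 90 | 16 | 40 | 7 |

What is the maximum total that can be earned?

3690

Order all 6 blocks by rate: Gen-20/first 20 > Gen-18/first 16 > Gen-20/second 15 > Gen-19/first 14 > Gen-18/second 7 > Gen-19/second 6.
Gen-20/first (20): +90 ; 120 left.
Gen-18 first at 16: fill all 90 ; 30 left.
Gen-20 second at 15: fill all 30 ; 0 left.
Total = 20×90 + 16×90 + 15×30 = 3690.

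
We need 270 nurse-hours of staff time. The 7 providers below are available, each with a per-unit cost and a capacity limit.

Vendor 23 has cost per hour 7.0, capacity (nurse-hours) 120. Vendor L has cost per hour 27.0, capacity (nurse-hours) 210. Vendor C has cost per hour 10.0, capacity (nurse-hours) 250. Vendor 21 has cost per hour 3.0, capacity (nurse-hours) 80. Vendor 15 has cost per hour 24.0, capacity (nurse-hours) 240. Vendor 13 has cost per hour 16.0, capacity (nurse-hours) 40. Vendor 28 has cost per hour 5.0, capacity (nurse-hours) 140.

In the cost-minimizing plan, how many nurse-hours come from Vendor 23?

Cheapest first:
Vendor 21 at 3.0: take all 80 nurse-hours — 190 still needed.
Vendor 28 (5.0): use full 140 — 50 nurse-hours to go.
Take 50 from Vendor 23 at 7.0 to finish.
Vendor C, Vendor 13, Vendor 15, Vendor L: unused.

50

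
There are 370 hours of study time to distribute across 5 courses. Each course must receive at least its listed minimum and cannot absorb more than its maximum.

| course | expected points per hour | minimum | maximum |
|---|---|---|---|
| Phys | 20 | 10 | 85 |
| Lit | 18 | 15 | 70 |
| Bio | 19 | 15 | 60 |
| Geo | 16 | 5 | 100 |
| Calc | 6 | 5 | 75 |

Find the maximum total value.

Meeting every minimum uses 10+15+15+5+5 = 50 hours, leaving 320.
Rank by expected points per hour: Phys 20 > Bio 19 > Lit 18 > Geo 16 > Calc 6.
Phys takes 75 more to reach its cap of 85 → 245 left.
Bio: +45 to 60 (cap) → 200 left.
Give Lit 55 more to hit its cap of 70 → 145 left.
Geo takes 95 more to reach its cap of 100 → 50 left.
Only 50 left; Calc takes them to reach 55.
Total = 20×85 + 18×70 + 19×60 + 16×100 + 6×55 = 6030.

6030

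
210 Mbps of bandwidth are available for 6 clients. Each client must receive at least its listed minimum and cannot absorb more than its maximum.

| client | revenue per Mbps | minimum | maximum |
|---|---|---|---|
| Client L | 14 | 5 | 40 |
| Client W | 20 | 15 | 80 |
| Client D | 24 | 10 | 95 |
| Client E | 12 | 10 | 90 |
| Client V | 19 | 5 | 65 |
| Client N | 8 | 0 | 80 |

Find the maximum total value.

Meeting every minimum uses 5+15+10+10+5+0 = 45 Mbps, leaving 165.
Order the clients by revenue per Mbps: Client D 24 > Client W 20 > Client V 19 > Client L 14 > Client E 12 > Client N 8.
Give Client D 85 more to hit its cap of 95 ; 80 left.
Client W takes 65 more to reach its cap of 80 ; 15 left.
Client V: +15 (room for 60) → 20. Pool exhausted.
Total = 14×5 + 20×80 + 24×95 + 12×10 + 19×20 = 4450.

4450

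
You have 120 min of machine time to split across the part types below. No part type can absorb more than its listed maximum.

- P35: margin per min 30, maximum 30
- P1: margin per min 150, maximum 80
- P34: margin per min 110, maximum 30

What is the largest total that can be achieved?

15600

Highest margin per min first: P1 150 > P34 110 > P35 30.
Give P1 80 to hit its cap of 80 → 40 left.
P34 takes 30 to reach its cap of 30 → 10 left.
P35 has room for 30 but only 10 remain, so it gets 10.
Total = 30×10 + 150×80 + 110×30 = 15600.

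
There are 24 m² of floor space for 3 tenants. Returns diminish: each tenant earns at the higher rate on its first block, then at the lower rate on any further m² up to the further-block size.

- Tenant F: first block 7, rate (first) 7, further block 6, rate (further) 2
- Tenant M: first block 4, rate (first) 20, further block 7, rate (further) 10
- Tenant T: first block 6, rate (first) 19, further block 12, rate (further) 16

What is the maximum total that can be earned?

Treat each block as its own option and order by rate: Tenant M/T1 20 > Tenant T/T1 19 > Tenant T/T2 16 > Tenant M/T2 10 > Tenant F/T1 7 > Tenant F/T2 2.
Fill Tenant M T1 block (4 at 20) — 20 left.
Tenant T/T1 (19): +6 — 14 left.
Fill Tenant T T2 block (12 at 16) — 2 left.
Tenant M/T2: +2 of 7 at 10; pool empty.
Total = 20×4 + 19×6 + 16×12 + 10×2 = 406.

406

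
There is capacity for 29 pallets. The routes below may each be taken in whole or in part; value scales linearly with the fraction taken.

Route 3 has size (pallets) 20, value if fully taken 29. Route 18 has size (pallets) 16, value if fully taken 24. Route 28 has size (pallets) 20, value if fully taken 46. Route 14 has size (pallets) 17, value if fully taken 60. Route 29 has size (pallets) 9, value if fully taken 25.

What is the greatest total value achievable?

Rank by value-to-size ratio: Route 14 60/17≈3.53, Route 29 25/9≈2.78, Route 28 46/20≈2.3, Route 18 24/16≈1.5, Route 3 29/20≈1.45.
Route 14: take in full, 17 pallets for value 60 → 12 left.
All 9 pallets of Route 29 fit (value 25) → 3 remain.
Only 3 pallets remain; take 3/20 of Route 28 for value 46×3/20 = 6.9.
Total value = 91.9.

91.9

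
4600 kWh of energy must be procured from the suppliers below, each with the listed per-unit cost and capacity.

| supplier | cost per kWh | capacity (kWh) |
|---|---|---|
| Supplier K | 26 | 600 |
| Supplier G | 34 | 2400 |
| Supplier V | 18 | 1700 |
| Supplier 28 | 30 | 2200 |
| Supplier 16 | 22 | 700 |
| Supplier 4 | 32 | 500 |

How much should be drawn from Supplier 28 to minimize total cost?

Cheapest first:
Supplier V at 18: take all 1700 kWh — 2900 still needed.
Take 700 from Supplier 16 at 22 — need 2200 more.
Supplier K (26): use full 600 — 1600 kWh to go.
Supplier 28 at 30: take 1600 of its 2200 — requirement met.
Supplier 4, Supplier G: unused.

1600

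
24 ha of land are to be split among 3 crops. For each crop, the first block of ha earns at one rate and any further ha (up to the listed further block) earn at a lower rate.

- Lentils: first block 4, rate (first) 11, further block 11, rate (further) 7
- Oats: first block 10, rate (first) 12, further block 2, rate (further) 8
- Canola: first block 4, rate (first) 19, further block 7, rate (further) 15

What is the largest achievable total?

Order all 6 blocks by rate: Canola/first 19 > Canola/second 15 > Oats/first 12 > Lentils/first 11 > Oats/second 8 > Lentils/second 7.
Fill Canola first block (4 at 19) ; 20 left.
Canola/second (15): +7 ; 13 left.
Oats first at 12: fill all 10 ; 3 left.
3 remain; put them into Lentils first at 11.
Total = 19×4 + 15×7 + 12×10 + 11×3 = 334.

334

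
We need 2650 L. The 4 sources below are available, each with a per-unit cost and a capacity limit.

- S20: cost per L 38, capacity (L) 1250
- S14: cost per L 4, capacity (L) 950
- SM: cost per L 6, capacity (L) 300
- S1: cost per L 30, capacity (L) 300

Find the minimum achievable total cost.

56400

Cheapest first:
Take 950 from S14 at 4 → need 1700 more.
SM at 6: take all 300 L → 1400 still needed.
Take 300 from S1 at 30 → need 1100 more.
Take 1100 from S20 at 38 to finish.
Cost = 950×4 + 300×6 + 300×30 + 1100×38 = 56400.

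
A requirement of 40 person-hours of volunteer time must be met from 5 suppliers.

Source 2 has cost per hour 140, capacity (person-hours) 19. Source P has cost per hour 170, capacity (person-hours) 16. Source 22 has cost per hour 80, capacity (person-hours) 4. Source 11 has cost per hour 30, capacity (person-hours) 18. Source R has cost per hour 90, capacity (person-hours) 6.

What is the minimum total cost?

Use suppliers in increasing cost order.
Source 11 (30): use full 18 — 22 person-hours to go.
Source 22 (80): use full 4 — 18 person-hours to go.
Source R (90): use full 6 — 12 person-hours to go.
Source 2 at 140: take 12 of its 19 — requirement met.
Source P: unused.
Cost = 18×30 + 4×80 + 6×90 + 12×140 = 3080.

3080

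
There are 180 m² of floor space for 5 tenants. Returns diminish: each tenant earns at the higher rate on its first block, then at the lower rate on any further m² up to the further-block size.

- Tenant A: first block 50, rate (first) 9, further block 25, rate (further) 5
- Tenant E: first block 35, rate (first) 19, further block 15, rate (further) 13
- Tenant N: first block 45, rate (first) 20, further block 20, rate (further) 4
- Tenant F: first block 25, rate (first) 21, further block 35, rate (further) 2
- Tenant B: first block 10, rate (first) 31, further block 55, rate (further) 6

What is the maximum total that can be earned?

3045

Rank every tier by rate: Tenant B/T1 31 > Tenant F/T1 21 > Tenant N/T1 20 > Tenant E/T1 19 > Tenant E/T2 13 > Tenant A/T1 9 > Tenant B/T2 6 > Tenant A/T2 5 > Tenant N/T2 4 > Tenant F/T2 2.
Fill Tenant B T1 block (10 at 31) ; 170 left.
Fill Tenant F T1 block (25 at 21) ; 145 left.
Fill Tenant N T1 block (45 at 20) ; 100 left.
Tenant E/T1 (19): +35 ; 65 left.
Tenant E T2 at 13: fill all 15 ; 50 left.
Tenant A/T1 (9): +50 ; 0 left.
Total = 31×10 + 21×25 + 20×45 + 19×35 + 13×15 + 9×50 = 3045.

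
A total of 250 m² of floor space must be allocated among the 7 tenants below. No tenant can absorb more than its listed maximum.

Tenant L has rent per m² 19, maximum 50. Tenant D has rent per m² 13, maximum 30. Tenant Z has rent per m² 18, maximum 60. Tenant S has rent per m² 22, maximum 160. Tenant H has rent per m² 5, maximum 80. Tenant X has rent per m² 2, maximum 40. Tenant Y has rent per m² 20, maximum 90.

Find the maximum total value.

5320

Rank by rent per m²: Tenant S 22 > Tenant Y 20 > Tenant L 19 > Tenant Z 18 > Tenant D 13 > Tenant H 5 > Tenant X 2.
Tenant S: +160 to 160 (cap) — 90 left.
Give Tenant Y 90 to hit its cap of 90 — 0 left.
Total = 22×160 + 20×90 = 5320.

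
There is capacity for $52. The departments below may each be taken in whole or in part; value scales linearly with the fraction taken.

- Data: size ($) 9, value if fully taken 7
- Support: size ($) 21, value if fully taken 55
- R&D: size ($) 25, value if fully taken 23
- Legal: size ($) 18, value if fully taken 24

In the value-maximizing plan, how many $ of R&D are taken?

13

Sort by value density: Support 55/21≈2.62, Legal 24/18≈1.33, R&D 23/25≈0.92, Data 7/9≈0.778.
Support: take in full, 21 $ for value 55 — 31 left.
All 18 $ of Legal fit (value 24) — 13 remain.
Fill the last 13 $ with part of R&D: 13/25 of it earns 11.96.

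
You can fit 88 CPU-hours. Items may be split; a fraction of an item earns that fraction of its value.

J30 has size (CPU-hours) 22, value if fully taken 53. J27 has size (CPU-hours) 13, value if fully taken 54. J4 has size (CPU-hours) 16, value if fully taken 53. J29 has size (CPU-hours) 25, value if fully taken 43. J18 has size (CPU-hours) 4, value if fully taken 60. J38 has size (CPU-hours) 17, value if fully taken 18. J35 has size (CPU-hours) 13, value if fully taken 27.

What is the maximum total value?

Sort by value density: J18 60/4≈15, J27 54/13≈4.15, J4 53/16≈3.31, J30 53/22≈2.41, J35 27/13≈2.08, J29 43/25≈1.72, J38 18/17≈1.06.
All 4 CPU-hours of J18 fit (value 60) → 84 remain.
All 13 CPU-hours of J27 fit (value 54) → 71 remain.
J4: take in full, 16 CPU-hours for value 53 → 55 left.
Take all of J30 (22 CPU-hours, value 53) → 33 CPU-hours left.
All 13 CPU-hours of J35 fit (value 27) → 20 remain.
Only 20 CPU-hours remain; take 20/25 of J29 for value 43×20/25 = 34.4.
Total value = 281.4.

281.4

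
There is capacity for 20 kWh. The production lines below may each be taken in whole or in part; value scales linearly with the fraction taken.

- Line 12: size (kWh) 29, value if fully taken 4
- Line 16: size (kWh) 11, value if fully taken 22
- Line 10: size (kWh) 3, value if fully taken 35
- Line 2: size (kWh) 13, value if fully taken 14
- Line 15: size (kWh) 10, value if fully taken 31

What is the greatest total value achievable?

Rank by value-to-size ratio: Line 10 35/3≈11.7, Line 15 31/10≈3.1, Line 16 22/11≈2, Line 2 14/13≈1.08, Line 12 4/29≈0.138.
All 3 kWh of Line 10 fit (value 35) ; 17 remain.
Line 15: take in full, 10 kWh for value 31 ; 7 left.
Only 7 kWh remain; take 7/11 of Line 16 for value 22×7/11 = 14.
Total value = 80.

80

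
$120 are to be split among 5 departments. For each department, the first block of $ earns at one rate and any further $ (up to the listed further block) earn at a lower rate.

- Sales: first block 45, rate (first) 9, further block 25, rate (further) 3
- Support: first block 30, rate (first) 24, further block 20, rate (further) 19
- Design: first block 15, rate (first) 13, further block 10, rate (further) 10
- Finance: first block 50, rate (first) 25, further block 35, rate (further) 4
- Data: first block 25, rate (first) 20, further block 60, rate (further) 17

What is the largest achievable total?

Rank every tier by rate: Finance/T1 25 > Support/T1 24 > Data/T1 20 > Support/T2 19 > Data/T2 17 > Design/T1 13 > Design/T2 10 > Sales/T1 9 > Finance/T2 4 > Sales/T2 3.
Finance/T1 (25): +50 — 70 left.
Fill Support T1 block (30 at 24) — 40 left.
Data/T1 (20): +25 — 15 left.
Support T2 at 19: only 15 left, fill 15.
Total = 25×50 + 24×30 + 20×25 + 19×15 = 2755.

2755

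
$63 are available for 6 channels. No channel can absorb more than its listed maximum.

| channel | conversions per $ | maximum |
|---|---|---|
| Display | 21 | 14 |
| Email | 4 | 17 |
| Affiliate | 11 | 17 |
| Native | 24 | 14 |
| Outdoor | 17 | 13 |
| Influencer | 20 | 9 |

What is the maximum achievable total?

Highest conversions per $ first: Native 24 > Display 21 > Influencer 20 > Outdoor 17 > Affiliate 11 > Email 4.
Native: +14 to 14 (cap) ; 49 left.
Display: +14 to 14 (cap) ; 35 left.
Influencer: +9 to 9 (cap) ; 26 left.
Outdoor: +13 to 13 (cap) ; 13 left.
Affiliate: +13 (room for 17) → 13. Pool exhausted.
Total = 21×14 + 11×13 + 24×14 + 17×13 + 20×9 = 1174.

1174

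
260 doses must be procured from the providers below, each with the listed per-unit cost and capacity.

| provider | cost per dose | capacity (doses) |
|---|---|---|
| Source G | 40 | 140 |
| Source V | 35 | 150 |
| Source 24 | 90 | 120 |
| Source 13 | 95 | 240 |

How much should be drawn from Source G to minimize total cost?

110

Cheapest first:
Source V (35): use full 150 ; 110 doses to go.
Source G (40): take the remaining 110 ; done.
Source 24, Source 13: unused.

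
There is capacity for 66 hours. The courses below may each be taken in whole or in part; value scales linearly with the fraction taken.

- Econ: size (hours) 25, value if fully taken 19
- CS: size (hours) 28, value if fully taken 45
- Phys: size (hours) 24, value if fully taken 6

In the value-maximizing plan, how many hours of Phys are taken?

Best value per unit of size first: CS 45/28≈1.61, Econ 19/25≈0.76, Phys 6/24≈0.25.
Take all of CS (28 hours, value 45) ; 38 hours left.
All 25 hours of Econ fit (value 19) ; 13 remain.
Only 13 hours remain; take 13/24 of Phys for value 6×13/24 = 3.25.

13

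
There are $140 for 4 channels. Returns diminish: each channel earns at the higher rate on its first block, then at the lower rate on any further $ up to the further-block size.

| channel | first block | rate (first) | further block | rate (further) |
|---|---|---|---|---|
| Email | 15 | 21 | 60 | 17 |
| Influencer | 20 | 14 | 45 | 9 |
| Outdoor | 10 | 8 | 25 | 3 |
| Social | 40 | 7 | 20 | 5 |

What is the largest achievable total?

2020

Treat each block as its own option and order by rate: Email/tier1 21 > Email/tier2 17 > Influencer/tier1 14 > Influencer/tier2 9 > Outdoor/tier1 8 > Social/tier1 7 > Social/tier2 5 > Outdoor/tier2 3.
Email tier1 at 21: fill all 15 — 125 left.
Email/tier2 (17): +60 — 65 left.
Fill Influencer tier1 block (20 at 14) — 45 left.
Influencer/tier2 (9): +45 — 0 left.
Total = 21×15 + 17×60 + 14×20 + 9×45 = 2020.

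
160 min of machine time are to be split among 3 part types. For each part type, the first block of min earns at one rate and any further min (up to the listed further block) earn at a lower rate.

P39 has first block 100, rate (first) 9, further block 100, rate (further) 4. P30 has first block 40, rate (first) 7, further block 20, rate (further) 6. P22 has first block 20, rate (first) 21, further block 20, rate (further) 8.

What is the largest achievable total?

Order all 6 blocks by rate: P22/T1 21 > P39/T1 9 > P22/T2 8 > P30/T1 7 > P30/T2 6 > P39/T2 4.
P22 T1 at 21: fill all 20 — 140 left.
Fill P39 T1 block (100 at 9) — 40 left.
P22 T2 at 8: fill all 20 — 20 left.
P30/T1: +20 of 40 at 7; pool empty.
Total = 21×20 + 9×100 + 8×20 + 7×20 = 1620.

1620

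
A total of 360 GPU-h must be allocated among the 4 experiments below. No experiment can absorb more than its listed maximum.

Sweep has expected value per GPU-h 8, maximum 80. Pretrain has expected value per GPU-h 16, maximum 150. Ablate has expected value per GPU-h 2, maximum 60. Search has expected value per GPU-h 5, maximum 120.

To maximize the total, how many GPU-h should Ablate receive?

Rank by expected value per GPU-h: Pretrain 16 > Sweep 8 > Search 5 > Ablate 2.
Give Pretrain 150 to hit its cap of 150 ; 210 left.
Sweep takes 80 to reach its cap of 80 ; 130 left.
Give Search 120 to hit its cap of 120 ; 10 left.
Only 10 left; Ablate takes them to reach 10.

10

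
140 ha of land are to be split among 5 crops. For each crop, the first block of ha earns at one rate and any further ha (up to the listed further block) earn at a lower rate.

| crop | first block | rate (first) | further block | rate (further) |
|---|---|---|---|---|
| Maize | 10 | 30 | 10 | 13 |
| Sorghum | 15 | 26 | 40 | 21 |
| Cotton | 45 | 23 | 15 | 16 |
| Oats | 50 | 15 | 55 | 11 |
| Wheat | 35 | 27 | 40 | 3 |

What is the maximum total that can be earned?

Order all 10 blocks by rate: Maize/tier1 30 > Wheat/tier1 27 > Sorghum/tier1 26 > Cotton/tier1 23 > Sorghum/tier2 21 > Cotton/tier2 16 > Oats/tier1 15 > Maize/tier2 13 > Oats/tier2 11 > Wheat/tier2 3.
Maize tier1 at 30: fill all 10 — 130 left.
Wheat tier1 at 27: fill all 35 — 95 left.
Fill Sorghum tier1 block (15 at 26) — 80 left.
Fill Cotton tier1 block (45 at 23) — 35 left.
Sorghum/tier2: +35 of 40 at 21; pool empty.
Total = 30×10 + 27×35 + 26×15 + 23×45 + 21×35 = 3405.

3405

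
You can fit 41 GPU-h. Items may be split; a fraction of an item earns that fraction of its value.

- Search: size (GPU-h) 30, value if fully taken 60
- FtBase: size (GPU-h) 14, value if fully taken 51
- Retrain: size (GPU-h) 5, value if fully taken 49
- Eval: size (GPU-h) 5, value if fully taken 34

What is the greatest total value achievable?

168

Rank by value-to-size ratio: Retrain 49/5≈9.8, Eval 34/5≈6.8, FtBase 51/14≈3.64, Search 60/30≈2.
Take all of Retrain (5 GPU-h, value 49) → 36 GPU-h left.
All 5 GPU-h of Eval fit (value 34) → 31 remain.
FtBase: take in full, 14 GPU-h for value 51 → 17 left.
Only 17 GPU-h remain; take 17/30 of Search for value 60×17/30 = 34.
Total value = 168.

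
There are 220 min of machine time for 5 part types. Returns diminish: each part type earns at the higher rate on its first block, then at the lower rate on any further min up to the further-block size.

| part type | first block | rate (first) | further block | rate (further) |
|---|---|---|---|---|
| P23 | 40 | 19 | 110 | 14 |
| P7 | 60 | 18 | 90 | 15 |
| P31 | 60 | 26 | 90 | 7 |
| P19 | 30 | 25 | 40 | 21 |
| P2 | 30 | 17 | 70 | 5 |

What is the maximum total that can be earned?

Rank every tier by rate: P31/tier1 26 > P19/tier1 25 > P19/tier2 21 > P23/tier1 19 > P7/tier1 18 > P2/tier1 17 > P7/tier2 15 > P23/tier2 14 > P31/tier2 7 > P2/tier2 5.
Fill P31 tier1 block (60 at 26) → 160 left.
P19/tier1 (25): +30 → 130 left.
P19/tier2 (21): +40 → 90 left.
Fill P23 tier1 block (40 at 19) → 50 left.
P7 tier1 at 18: only 50 left, fill 50.
Total = 26×60 + 25×30 + 21×40 + 19×40 + 18×50 = 4810.

4810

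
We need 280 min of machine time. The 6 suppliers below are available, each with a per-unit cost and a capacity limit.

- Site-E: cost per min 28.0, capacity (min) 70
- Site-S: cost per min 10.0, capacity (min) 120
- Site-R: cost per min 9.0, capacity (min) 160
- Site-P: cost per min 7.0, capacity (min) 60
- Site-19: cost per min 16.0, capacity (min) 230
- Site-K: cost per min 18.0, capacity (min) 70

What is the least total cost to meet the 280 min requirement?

2460

Use suppliers in increasing cost order.
Take 60 from Site-P at 7.0 — need 220 more.
Take 160 from Site-R at 9.0 — need 60 more.
Site-S (10.0): take the remaining 60 — done.
Site-19, Site-K, Site-E: unused.
Cost = 60×7.0 + 160×9.0 + 60×10.0 = 2460.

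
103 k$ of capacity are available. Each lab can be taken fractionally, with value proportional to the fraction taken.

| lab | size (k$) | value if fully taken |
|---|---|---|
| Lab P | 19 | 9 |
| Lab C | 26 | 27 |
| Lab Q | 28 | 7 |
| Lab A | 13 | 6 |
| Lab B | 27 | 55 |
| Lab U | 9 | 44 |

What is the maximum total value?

Sort by value density: Lab U 44/9≈4.89, Lab B 55/27≈2.04, Lab C 27/26≈1.04, Lab P 9/19≈0.474, Lab A 6/13≈0.462, Lab Q 7/28≈0.25.
All 9 k$ of Lab U fit (value 44) ; 94 remain.
Lab B: take in full, 27 k$ for value 55 ; 67 left.
Take all of Lab C (26 k$, value 27) ; 41 k$ left.
Take all of Lab P (19 k$, value 9) ; 22 k$ left.
Lab A: take in full, 13 k$ for value 6 ; 9 left.
Fill the last 9 k$ with part of Lab Q: 9/28 of it earns 2.25.
Total value = 143.25.

143.25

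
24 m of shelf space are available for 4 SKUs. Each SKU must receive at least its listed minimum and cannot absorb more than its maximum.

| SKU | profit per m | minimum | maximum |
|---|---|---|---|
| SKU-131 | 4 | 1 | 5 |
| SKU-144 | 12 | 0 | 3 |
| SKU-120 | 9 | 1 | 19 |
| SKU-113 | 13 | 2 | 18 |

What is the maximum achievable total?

292

Meeting every minimum uses 1+0+1+2 = 4 m, leaving 20.
Highest profit per m first: SKU-113 13 > SKU-144 12 > SKU-120 9 > SKU-131 4.
SKU-113 takes 16 more to reach its cap of 18 → 4 left.
SKU-144 takes 3 more to reach its cap of 3 → 1 left.
Only 1 left; SKU-120 takes them to reach 2.
Total = 4×1 + 12×3 + 9×2 + 13×18 = 292.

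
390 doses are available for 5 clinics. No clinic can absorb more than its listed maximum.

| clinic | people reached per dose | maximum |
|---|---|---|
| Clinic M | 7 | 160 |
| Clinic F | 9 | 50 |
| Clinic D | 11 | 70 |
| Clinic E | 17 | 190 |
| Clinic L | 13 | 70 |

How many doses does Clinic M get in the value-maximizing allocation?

Order the clinics by people reached per dose: Clinic E 17 > Clinic L 13 > Clinic D 11 > Clinic F 9 > Clinic M 7.
Clinic E takes 190 to reach its cap of 190 ; 200 left.
Clinic L takes 70 to reach its cap of 70 ; 130 left.
Clinic D: +70 to 70 (cap) ; 60 left.
Clinic F: +50 to 50 (cap) ; 10 left.
Clinic M: +10 (room for 160) → 10. Pool exhausted.

10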